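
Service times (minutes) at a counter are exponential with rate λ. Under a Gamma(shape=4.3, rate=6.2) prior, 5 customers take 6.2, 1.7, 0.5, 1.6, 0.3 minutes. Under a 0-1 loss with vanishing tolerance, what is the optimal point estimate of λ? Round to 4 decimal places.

Σ times = 10.3. Posterior: Gamma(shape = 4.3+5 = 9.3, rate = 6.2+10.3 = 16.5).
Mode = (α−1)/β = 8.3/16.5 = 0.5030.
Mean = α/β = 9.3/16.5 = 0.5636.
This is the posterior mode — the MAP estimate.

0.5030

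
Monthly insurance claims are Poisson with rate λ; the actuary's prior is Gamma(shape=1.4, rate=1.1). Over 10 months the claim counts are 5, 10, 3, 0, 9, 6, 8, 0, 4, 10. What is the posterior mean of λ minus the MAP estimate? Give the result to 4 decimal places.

Σ counts = 55. Posterior: Gamma(shape = 1.4+55 = 56.4, rate = 1.1+10 = 11.1).
Mode = (α−1)/β = 55.4/11.1 = 4.9910.
Mean = α/β = 56.4/11.1 = 5.0811.
Difference = 5.0811 − 4.9910 = 0.0901.

0.0901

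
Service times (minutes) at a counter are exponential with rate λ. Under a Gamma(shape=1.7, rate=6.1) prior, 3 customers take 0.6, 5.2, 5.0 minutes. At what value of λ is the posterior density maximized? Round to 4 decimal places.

Σ times = 10.8. Posterior: Gamma(shape = 1.7+3 = 4.7, rate = 6.1+10.8 = 16.9).
Mode = (α−1)/β = 3.7/16.9 = 0.2189.
Mean = α/β = 4.7/16.9 = 0.2781.
This is the posterior mode — the MAP estimate.

0.2189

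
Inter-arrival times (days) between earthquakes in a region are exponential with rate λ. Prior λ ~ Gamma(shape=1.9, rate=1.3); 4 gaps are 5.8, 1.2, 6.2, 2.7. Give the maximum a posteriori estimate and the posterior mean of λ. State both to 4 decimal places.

Σ times = 15.9. Posterior: Gamma(shape = 1.9+4 = 5.9, rate = 1.3+15.9 = 17.2).
Mode = (α−1)/β = 4.9/17.2 = 0.2849.
Mean = α/β = 5.9/17.2 = 0.3430.

MAP = 0.2849, posterior mean = 0.3430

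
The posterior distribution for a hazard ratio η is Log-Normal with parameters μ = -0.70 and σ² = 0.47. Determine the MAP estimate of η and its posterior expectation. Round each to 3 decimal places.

MAP = 0.310, posterior mean = 0.628

Mode = exp(μ − σ²) = exp(-1.17) = 0.310.
Mean = exp(μ + σ²/2) = exp(-0.465) = 0.628.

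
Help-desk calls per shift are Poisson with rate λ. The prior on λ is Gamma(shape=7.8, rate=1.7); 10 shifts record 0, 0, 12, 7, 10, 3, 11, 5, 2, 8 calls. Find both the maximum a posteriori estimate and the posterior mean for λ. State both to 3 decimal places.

Σ counts = 58. Posterior: Gamma(shape = 7.8+58 = 65.8, rate = 1.7+10 = 11.7).
Mode = (α−1)/β = 64.8/11.7 = 5.538.
Mean = α/β = 65.8/11.7 = 5.624.
The posterior is right-skewed, so the mean exceeds the mode.

MAP: 5.538. Posterior mean: 5.624.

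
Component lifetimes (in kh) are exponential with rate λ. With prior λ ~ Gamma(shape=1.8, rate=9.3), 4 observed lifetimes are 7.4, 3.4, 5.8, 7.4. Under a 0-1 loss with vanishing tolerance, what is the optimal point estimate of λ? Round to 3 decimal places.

0.144

Σ times = 24.0. Posterior: Gamma(shape = 1.8+4 = 5.8, rate = 9.3+24.0 = 33.3).
Mode = (α−1)/β = 4.8/33.3 = 0.144.
Mean = α/β = 5.8/33.3 = 0.174.
This is the posterior mode — the MAP estimate.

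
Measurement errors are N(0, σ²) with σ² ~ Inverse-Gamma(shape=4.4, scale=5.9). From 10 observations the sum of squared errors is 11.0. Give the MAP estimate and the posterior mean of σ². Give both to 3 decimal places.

Posterior: Inverse-Gamma(shape = 4.4+10/2 = 9.4, scale = 5.9+11.0/2 = 11.4).
Mode = β/(α+1) = 11.4/10.4 = 1.096.
Mean = β/(α−1) = 11.4/8.4 = 1.357.
Right-skewed posterior ⇒ mode < mean.

MAP estimate = 1.096, posterior mean = 1.357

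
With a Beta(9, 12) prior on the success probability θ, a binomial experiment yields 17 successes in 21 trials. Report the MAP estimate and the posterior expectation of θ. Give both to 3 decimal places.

MAP = 0.625, posterior mean = 0.619

Posterior: Beta(9+17, 12+4) = Beta(26, 16).
Mode = (26−1)/(26+16−2) = 25/40 = 0.625.
Mean = 26/(26+16) = 26/42 = 0.619.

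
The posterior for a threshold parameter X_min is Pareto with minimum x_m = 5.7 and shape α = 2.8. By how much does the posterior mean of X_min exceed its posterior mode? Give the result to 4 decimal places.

3.1667

The Pareto density is strictly decreasing on [x_m, ∞), so the mode is x_m = 5.7000.
Mean = α·x_m/(α−1) = 2.8·5.7/1.8 = 8.8667.
Difference = 8.8667 − 5.7000 = 3.1667.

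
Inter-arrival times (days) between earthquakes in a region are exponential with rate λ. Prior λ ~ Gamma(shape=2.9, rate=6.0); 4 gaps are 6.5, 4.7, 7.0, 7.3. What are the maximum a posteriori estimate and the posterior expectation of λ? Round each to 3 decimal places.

maximum a posteriori estimate = 0.187, posterior expectation = 0.219

Σ times = 25.5. Posterior: Gamma(shape = 2.9+4 = 6.9, rate = 6.0+25.5 = 31.5).
Mode = (α−1)/β = 5.9/31.5 = 0.187.
Mean = α/β = 6.9/31.5 = 0.219.
Right-skewed posterior ⇒ mode < mean.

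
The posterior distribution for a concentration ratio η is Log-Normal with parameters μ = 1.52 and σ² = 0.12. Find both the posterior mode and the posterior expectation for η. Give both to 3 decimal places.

MAP: 4.055. Posterior mean: 4.855.

Mode = exp(μ − σ²) = exp(1.40) = 4.055.
Mean = exp(μ + σ²/2) = exp(1.580) = 4.855.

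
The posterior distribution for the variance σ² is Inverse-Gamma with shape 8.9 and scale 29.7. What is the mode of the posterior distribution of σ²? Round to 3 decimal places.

Mode = β/(α+1) = 29.7/9.9 = 3.000.
Mean = β/(α−1) = 29.7/7.9 = 3.759.
This is the posterior mode — the MAP estimate.

3.000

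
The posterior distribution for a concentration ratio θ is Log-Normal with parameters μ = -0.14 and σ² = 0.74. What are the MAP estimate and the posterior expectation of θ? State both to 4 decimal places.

Mode = exp(μ − σ²) = exp(-0.88) = 0.4148.
Mean = exp(μ + σ²/2) = exp(0.230) = 1.2586.
Right-skewed posterior ⇒ mode < mean.

MAP = 0.4148, posterior mean = 1.2586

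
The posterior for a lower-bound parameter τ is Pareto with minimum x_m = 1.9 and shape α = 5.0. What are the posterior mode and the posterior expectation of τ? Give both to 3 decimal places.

MAP = 1.900; posterior mean = 2.375

The Pareto density is strictly decreasing on [x_m, ∞), so the mode is x_m = 1.900.
Mean = α·x_m/(α−1) = 5.0·1.9/4.0 = 2.375.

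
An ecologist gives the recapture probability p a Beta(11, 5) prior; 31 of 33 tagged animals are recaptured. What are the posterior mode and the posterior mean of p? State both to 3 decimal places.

Posterior: Beta(11+31, 5+2) = Beta(42, 7).
Mode = (42−1)/(42+7−2) = 41/47 = 0.872.
Mean = 42/(42+7) = 42/49 = 0.857.

MAP = 0.872; posterior mean = 0.857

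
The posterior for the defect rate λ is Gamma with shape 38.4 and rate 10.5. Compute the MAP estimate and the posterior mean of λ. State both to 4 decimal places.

λ_MAP = 3.5619, E[λ|data] = 3.6571

Mode = (α−1)/β = 37.4/10.5 = 3.5619.
Mean = α/β = 38.4/10.5 = 3.6571.
Right-skewed posterior ⇒ mode < mean.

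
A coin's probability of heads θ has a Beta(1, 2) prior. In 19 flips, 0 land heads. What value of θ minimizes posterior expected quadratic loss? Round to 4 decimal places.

0.0455

Posterior: Beta(1+0, 2+19) = Beta(1, 21).
Since α = 1 ≤ 1 and β > 1, the Beta density is monotone decreasing on [0,1]; the mode is at 0.
Mean = 1/(1+21) = 0.0455.
Quadratic loss ⇒ the optimal estimator is the posterior mean.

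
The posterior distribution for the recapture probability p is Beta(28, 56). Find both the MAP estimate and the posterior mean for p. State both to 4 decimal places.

Mode = (28−1)/(28+56−2) = 27/82 = 0.3293.
Mean = 28/(28+56) = 28/84 = 0.3333.

MAP = 0.3293, posterior mean = 0.3333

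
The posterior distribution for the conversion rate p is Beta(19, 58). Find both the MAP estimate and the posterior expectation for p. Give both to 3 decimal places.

MAP = 0.240, posterior mean = 0.247

Mode = (19−1)/(19+58−2) = 18/75 = 0.240.
Mean = 19/(19+58) = 19/77 = 0.247.
The mean is pulled above the mode by the posterior's right skew.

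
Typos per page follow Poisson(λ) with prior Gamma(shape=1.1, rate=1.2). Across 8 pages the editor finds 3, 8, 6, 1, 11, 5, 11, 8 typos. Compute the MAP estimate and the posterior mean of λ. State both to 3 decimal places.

Σ counts = 53. Posterior: Gamma(shape = 1.1+53 = 54.1, rate = 1.2+8 = 9.2).
Mode = (α−1)/β = 53.1/9.2 = 5.772.
Mean = α/β = 54.1/9.2 = 5.880.

MAP = 5.772; posterior mean = 5.880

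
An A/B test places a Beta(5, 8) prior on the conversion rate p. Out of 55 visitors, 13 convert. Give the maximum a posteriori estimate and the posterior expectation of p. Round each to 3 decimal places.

p_MAP = 0.258, E[p|data] = 0.265

Posterior: Beta(5+13, 8+42) = Beta(18, 50).
Mode = (18−1)/(18+50−2) = 17/66 = 0.258.
Mean = 18/(18+50) = 18/68 = 0.265.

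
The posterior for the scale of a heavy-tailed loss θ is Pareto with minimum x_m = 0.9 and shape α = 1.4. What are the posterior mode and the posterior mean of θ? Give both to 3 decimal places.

The Pareto density is strictly decreasing on [x_m, ∞), so the mode is x_m = 0.900.
Mean = α·x_m/(α−1) = 1.4·0.9/0.4 = 3.150.

MAP: 0.900. Posterior mean: 3.150.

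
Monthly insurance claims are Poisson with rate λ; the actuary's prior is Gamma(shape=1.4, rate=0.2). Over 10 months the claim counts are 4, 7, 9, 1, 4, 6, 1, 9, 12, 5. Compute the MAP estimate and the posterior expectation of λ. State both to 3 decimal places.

Σ counts = 58. Posterior: Gamma(shape = 1.4+58 = 59.4, rate = 0.2+10 = 10.2).
Mode = (α−1)/β = 58.4/10.2 = 5.725.
Mean = α/β = 59.4/10.2 = 5.824.
The mean is pulled above the mode by the posterior's right skew.

MAP estimate = 5.725, posterior expectation = 5.824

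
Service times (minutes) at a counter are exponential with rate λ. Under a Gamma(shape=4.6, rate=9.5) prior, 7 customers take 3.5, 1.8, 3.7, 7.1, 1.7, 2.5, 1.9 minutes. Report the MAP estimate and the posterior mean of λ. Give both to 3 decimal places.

Σ times = 22.2. Posterior: Gamma(shape = 4.6+7 = 11.6, rate = 9.5+22.2 = 31.7).
Mode = (α−1)/β = 10.6/31.7 = 0.334.
Mean = α/β = 11.6/31.7 = 0.366.
The mean is pulled above the mode by the posterior's right skew.

λ_MAP = 0.334, E[λ|data] = 0.366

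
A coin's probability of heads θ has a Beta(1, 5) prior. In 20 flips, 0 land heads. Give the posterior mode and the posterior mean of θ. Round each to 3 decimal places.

Posterior: Beta(1+0, 5+20) = Beta(1, 25).
Since α = 1 ≤ 1 and β > 1, the Beta density is monotone decreasing on [0,1]; the mode is at 0.
Mean = 1/(1+25) = 0.038.
Mean > mode: the posterior has a right tail.

MAP: 0.000. Posterior mean: 0.038.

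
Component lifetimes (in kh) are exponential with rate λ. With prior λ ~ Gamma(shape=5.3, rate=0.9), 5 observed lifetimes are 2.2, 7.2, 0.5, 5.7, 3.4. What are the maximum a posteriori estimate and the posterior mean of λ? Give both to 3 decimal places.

λ_MAP = 0.467, E[λ|data] = 0.518

Σ times = 19.0. Posterior: Gamma(shape = 5.3+5 = 10.3, rate = 0.9+19.0 = 19.9).
Mode = (α−1)/β = 9.3/19.9 = 0.467.
Mean = α/β = 10.3/19.9 = 0.518.
Mean > mode: the posterior has a right tail.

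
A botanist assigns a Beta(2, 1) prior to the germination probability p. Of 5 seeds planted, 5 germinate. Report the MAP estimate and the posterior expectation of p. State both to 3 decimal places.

Posterior: Beta(2+5, 1+0) = Beta(7, 1).
Since β = 1 ≤ 1 and α > 1, the Beta density is monotone increasing on [0,1]; the mode is at 1.
Mean = 7/(7+1) = 0.875.
The mean is pulled below the mode by the posterior's left skew.

MAP = 1.000, posterior mean = 0.875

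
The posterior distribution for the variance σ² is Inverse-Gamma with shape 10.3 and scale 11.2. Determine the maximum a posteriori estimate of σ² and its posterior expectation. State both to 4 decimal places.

MAP = 0.9912, posterior mean = 1.2043

Mode = β/(α+1) = 11.2/11.3 = 0.9912.
Mean = β/(α−1) = 11.2/9.3 = 1.2043.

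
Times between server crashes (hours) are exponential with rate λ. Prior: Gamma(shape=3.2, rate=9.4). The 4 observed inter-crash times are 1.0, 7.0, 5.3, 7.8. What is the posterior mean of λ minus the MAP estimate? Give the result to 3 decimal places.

0.033

Σ times = 21.1. Posterior: Gamma(shape = 3.2+4 = 7.2, rate = 9.4+21.1 = 30.5).
Mode = (α−1)/β = 6.2/30.5 = 0.203.
Mean = α/β = 7.2/30.5 = 0.236.
Difference = 0.236 − 0.203 = 0.033.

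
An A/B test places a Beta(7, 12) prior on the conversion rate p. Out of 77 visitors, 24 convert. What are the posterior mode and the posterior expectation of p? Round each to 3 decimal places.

Posterior: Beta(7+24, 12+53) = Beta(31, 65).
Mode = (31−1)/(31+65−2) = 30/94 = 0.319.
Mean = 31/(31+65) = 31/96 = 0.323.
Mean > mode: the posterior has a right tail.

MAP: 0.319. Posterior mean: 0.323.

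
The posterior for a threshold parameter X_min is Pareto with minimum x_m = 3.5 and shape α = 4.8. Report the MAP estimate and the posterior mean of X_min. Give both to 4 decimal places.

MAP estimate = 3.5000, posterior mean = 4.4211

The Pareto density is strictly decreasing on [x_m, ∞), so the mode is x_m = 3.5000.
Mean = α·x_m/(α−1) = 4.8·3.5/3.8 = 4.4211.
Right-skewed posterior ⇒ mode < mean.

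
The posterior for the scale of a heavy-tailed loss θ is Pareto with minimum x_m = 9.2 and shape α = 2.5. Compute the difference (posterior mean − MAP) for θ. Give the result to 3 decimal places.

6.133

The Pareto density is strictly decreasing on [x_m, ∞), so the mode is x_m = 9.200.
Mean = α·x_m/(α−1) = 2.5·9.2/1.5 = 15.333.
Difference = 15.333 − 9.200 = 6.133.
The posterior is right-skewed, so the mean exceeds the mode.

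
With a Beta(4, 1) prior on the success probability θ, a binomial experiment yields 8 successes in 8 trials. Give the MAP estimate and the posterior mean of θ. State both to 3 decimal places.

MAP estimate = 1.000, posterior mean = 0.923

Posterior: Beta(4+8, 1+0) = Beta(12, 1).
Since β = 1 ≤ 1 and α > 1, the Beta density is monotone increasing on [0,1]; the mode is at 1.
Mean = 12/(12+1) = 0.923.
The posterior is left-skewed, so the mode exceeds the mean.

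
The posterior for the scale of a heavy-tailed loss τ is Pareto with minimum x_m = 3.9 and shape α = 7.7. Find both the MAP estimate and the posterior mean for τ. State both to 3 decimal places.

The Pareto density is strictly decreasing on [x_m, ∞), so the mode is x_m = 3.900.
Mean = α·x_m/(α−1) = 7.7·3.9/6.7 = 4.482.

MAP = 3.900; posterior mean = 4.482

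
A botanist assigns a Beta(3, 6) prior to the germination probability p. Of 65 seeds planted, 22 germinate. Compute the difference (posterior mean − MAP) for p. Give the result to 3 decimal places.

Posterior: Beta(3+22, 6+43) = Beta(25, 49).
Mode = (25−1)/(25+49−2) = 24/72 = 0.333.
Mean = 25/(25+49) = 25/74 = 0.338.
Difference = 0.338 − 0.333 = 0.005.

0.005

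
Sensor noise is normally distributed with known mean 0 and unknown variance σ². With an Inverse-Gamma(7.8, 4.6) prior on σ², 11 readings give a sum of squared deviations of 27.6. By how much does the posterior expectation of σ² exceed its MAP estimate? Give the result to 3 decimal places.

0.209

Posterior: Inverse-Gamma(shape = 7.8+11/2 = 13.3, scale = 4.6+27.6/2 = 18.4).
Mode = β/(α+1) = 18.4/14.3 = 1.287.
Mean = β/(α−1) = 18.4/12.3 = 1.496.
Difference = 1.496 − 1.287 = 0.209.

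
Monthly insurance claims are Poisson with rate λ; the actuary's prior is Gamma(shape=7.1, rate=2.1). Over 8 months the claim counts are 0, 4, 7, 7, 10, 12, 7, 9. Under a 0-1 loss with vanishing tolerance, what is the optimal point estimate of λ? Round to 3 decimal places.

Σ counts = 56. Posterior: Gamma(shape = 7.1+56 = 63.1, rate = 2.1+8 = 10.1).
Mode = (α−1)/β = 62.1/10.1 = 6.149.
Mean = α/β = 63.1/10.1 = 6.248.
This is the posterior mode — the MAP estimate.

6.149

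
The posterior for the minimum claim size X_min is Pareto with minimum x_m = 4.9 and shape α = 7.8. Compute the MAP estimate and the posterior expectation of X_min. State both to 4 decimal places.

MAP estimate = 4.9000, posterior expectation = 5.6206

The Pareto density is strictly decreasing on [x_m, ∞), so the mode is x_m = 4.9000.
Mean = α·x_m/(α−1) = 7.8·4.9/6.8 = 5.6206.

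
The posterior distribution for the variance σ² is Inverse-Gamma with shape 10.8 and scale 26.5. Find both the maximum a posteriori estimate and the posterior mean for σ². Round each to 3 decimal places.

Mode = β/(α+1) = 26.5/11.8 = 2.246.
Mean = β/(α−1) = 26.5/9.8 = 2.704.

σ²_MAP = 2.246, E[σ²|data] = 2.704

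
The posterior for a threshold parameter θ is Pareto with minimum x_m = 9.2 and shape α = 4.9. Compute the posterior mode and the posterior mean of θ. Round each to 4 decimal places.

The Pareto density is strictly decreasing on [x_m, ∞), so the mode is x_m = 9.2000.
Mean = α·x_m/(α−1) = 4.9·9.2/3.9 = 11.5590.
Right-skewed posterior ⇒ mode < mean.

MAP: 9.2000. Posterior mean: 11.5590.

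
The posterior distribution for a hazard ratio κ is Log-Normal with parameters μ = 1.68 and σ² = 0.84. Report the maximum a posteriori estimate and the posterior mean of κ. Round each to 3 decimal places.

Mode = exp(μ − σ²) = exp(0.84) = 2.316.
Mean = exp(μ + σ²/2) = exp(2.100) = 8.166.

κ_MAP = 2.316, E[κ|data] = 8.166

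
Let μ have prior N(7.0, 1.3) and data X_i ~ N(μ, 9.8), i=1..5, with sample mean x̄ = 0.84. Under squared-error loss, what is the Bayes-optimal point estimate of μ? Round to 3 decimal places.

Posterior for μ is Normal. Precision-weighted mean: (1/1.3·7.0 + 5/9.8·0.84) / (1/1.3 + 5/9.8) = 4.544.
A Normal posterior is symmetric, so mode = mean.
Squared-error loss ⇒ the optimal estimator is the posterior mean.

4.544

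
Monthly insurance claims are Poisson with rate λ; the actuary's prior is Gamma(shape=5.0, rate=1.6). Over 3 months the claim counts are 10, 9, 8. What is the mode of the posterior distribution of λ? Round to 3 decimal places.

Σ counts = 27. Posterior: Gamma(shape = 5.0+27 = 32.0, rate = 1.6+3 = 4.6).
Mode = (α−1)/β = 31.0/4.6 = 6.739.
Mean = α/β = 32.0/4.6 = 6.957.
This is the posterior mode — the MAP estimate.

6.739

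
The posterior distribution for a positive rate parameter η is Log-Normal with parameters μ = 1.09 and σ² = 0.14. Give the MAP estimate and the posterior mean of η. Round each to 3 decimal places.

Mode = exp(μ − σ²) = exp(0.95) = 2.586.
Mean = exp(μ + σ²/2) = exp(1.160) = 3.190.
The posterior is right-skewed, so the mean exceeds the mode.

MAP estimate = 2.586, posterior mean = 3.190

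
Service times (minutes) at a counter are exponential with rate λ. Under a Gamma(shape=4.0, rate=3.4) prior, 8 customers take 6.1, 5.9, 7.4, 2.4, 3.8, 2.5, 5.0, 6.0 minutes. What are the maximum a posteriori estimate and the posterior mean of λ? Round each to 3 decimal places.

maximum a posteriori estimate = 0.259, posterior mean = 0.282

Σ times = 39.1. Posterior: Gamma(shape = 4.0+8 = 12.0, rate = 3.4+39.1 = 42.5).
Mode = (α−1)/β = 11.0/42.5 = 0.259.
Mean = α/β = 12.0/42.5 = 0.282.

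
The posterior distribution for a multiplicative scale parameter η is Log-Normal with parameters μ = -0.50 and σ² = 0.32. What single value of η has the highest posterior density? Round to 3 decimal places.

Mode = exp(μ − σ²) = exp(-0.82) = 0.440.
Mean = exp(μ + σ²/2) = exp(-0.340) = 0.712.
This is the posterior mode — the MAP estimate.

0.440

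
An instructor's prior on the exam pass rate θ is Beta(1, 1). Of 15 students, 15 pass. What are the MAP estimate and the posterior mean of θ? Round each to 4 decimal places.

MAP = 1.0000, posterior mean = 0.9412

Posterior: Beta(1+15, 1+0) = Beta(16, 1).
Since β = 1 ≤ 1 and α > 1, the Beta density is monotone increasing on [0,1]; the mode is at 1.
Mean = 16/(16+1) = 0.9412.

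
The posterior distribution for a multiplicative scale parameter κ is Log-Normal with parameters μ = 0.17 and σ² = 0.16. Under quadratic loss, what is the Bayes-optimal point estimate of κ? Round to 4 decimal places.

1.2840

Mode = exp(μ − σ²) = exp(0.01) = 1.0101.
Mean = exp(μ + σ²/2) = exp(0.250) = 1.2840.
Quadratic loss ⇒ the optimal estimator is the posterior mean.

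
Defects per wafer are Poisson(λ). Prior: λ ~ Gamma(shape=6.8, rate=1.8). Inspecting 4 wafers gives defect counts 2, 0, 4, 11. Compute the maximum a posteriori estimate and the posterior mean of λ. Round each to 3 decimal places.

MAP = 3.931, posterior mean = 4.103

Σ counts = 17. Posterior: Gamma(shape = 6.8+17 = 23.8, rate = 1.8+4 = 5.8).
Mode = (α−1)/β = 22.8/5.8 = 3.931.
Mean = α/β = 23.8/5.8 = 4.103.
Right-skewed posterior ⇒ mode < mean.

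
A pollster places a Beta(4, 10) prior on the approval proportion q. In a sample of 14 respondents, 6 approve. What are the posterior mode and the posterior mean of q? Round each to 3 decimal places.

Posterior: Beta(4+6, 10+8) = Beta(10, 18).
Mode = (10−1)/(10+18−2) = 9/26 = 0.346.
Mean = 10/(10+18) = 10/28 = 0.357.
The mean is pulled above the mode by the posterior's right skew.

MAP = 0.346; posterior mean = 0.357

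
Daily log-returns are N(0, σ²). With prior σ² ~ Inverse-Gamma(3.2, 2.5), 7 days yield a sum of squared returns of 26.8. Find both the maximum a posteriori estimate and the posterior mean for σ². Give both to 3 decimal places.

MAP = 2.065; posterior mean = 2.789

Posterior: Inverse-Gamma(shape = 3.2+7/2 = 6.7, scale = 2.5+26.8/2 = 15.9).
Mode = β/(α+1) = 15.9/7.7 = 2.065.
Mean = β/(α−1) = 15.9/5.7 = 2.789.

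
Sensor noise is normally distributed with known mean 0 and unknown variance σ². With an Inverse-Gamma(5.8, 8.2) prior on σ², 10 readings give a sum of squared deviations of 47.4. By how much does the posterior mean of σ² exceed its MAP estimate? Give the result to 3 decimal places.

Posterior: Inverse-Gamma(shape = 5.8+10/2 = 10.8, scale = 8.2+47.4/2 = 31.9).
Mode = β/(α+1) = 31.9/11.8 = 2.703.
Mean = β/(α−1) = 31.9/9.8 = 3.255.
Difference = 3.255 − 2.703 = 0.552.

0.552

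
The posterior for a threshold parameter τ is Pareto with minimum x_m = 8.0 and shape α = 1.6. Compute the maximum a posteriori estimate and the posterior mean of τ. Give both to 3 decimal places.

maximum a posteriori estimate = 8.000, posterior mean = 21.333

The Pareto density is strictly decreasing on [x_m, ∞), so the mode is x_m = 8.000.
Mean = α·x_m/(α−1) = 1.6·8.0/0.6 = 21.333.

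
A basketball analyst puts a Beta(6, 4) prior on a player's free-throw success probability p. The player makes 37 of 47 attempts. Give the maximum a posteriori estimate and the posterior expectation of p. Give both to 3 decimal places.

MAP: 0.764. Posterior mean: 0.754.

Posterior: Beta(6+37, 4+10) = Beta(43, 14).
Mode = (43−1)/(43+14−2) = 42/55 = 0.764.
Mean = 43/(43+14) = 43/57 = 0.754.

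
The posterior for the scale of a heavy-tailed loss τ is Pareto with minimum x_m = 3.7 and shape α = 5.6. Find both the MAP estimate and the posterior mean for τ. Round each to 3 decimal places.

The Pareto density is strictly decreasing on [x_m, ∞), so the mode is x_m = 3.700.
Mean = α·x_m/(α−1) = 5.6·3.7/4.6 = 4.504.
Mean > mode: the posterior has a right tail.

MAP estimate = 3.700, posterior mean = 4.504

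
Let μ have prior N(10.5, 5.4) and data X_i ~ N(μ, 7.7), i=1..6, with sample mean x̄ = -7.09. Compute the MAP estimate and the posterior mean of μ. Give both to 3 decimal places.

MAP = -3.712, posterior mean = -3.712

Posterior for μ is Normal. Precision-weighted mean: (1/5.4·10.5 + 6/7.7·-7.09) / (1/5.4 + 6/7.7) = -3.712.
A Normal posterior is symmetric, so mode = mean.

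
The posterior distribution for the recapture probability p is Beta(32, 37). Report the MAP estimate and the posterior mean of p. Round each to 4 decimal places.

Mode = (32−1)/(32+37−2) = 31/67 = 0.4627.
Mean = 32/(32+37) = 32/69 = 0.4638.

MAP = 0.4627; posterior mean = 0.4638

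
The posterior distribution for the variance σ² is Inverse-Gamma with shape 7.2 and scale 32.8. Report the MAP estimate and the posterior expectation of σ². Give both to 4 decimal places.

MAP: 4.0000. Posterior mean: 5.2903.

Mode = β/(α+1) = 32.8/8.2 = 4.0000.
Mean = β/(α−1) = 32.8/6.2 = 5.2903.
Right-skewed posterior ⇒ mode < mean.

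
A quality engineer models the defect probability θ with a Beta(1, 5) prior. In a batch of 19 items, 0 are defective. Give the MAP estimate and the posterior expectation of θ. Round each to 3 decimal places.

MAP estimate = 0.000, posterior expectation = 0.040

Posterior: Beta(1+0, 5+19) = Beta(1, 24).
Since α = 1 ≤ 1 and β > 1, the Beta density is monotone decreasing on [0,1]; the mode is at 0.
Mean = 1/(1+24) = 0.040.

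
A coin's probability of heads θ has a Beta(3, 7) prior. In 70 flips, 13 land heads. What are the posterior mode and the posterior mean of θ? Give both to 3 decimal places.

Posterior: Beta(3+13, 7+57) = Beta(16, 64).
Mode = (16−1)/(16+64−2) = 15/78 = 0.192.
Mean = 16/(16+64) = 16/80 = 0.200.
Right-skewed posterior ⇒ mode < mean.

MAP: 0.192. Posterior mean: 0.200.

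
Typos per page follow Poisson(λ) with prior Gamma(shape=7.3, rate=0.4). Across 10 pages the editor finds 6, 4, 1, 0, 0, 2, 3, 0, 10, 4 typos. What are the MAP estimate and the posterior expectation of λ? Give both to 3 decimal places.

MAP estimate = 3.490, posterior expectation = 3.587

Σ counts = 30. Posterior: Gamma(shape = 7.3+30 = 37.3, rate = 0.4+10 = 10.4).
Mode = (α−1)/β = 36.3/10.4 = 3.490.
Mean = α/β = 37.3/10.4 = 3.587.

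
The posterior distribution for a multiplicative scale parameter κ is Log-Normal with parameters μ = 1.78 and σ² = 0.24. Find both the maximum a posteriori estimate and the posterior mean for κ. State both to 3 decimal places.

κ_MAP = 4.665, E[κ|data] = 6.686

Mode = exp(μ − σ²) = exp(1.54) = 4.665.
Mean = exp(μ + σ²/2) = exp(1.900) = 6.686.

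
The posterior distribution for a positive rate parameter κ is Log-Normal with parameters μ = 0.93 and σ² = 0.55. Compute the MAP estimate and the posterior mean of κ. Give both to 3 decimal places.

Mode = exp(μ − σ²) = exp(0.38) = 1.462.
Mean = exp(μ + σ²/2) = exp(1.205) = 3.337.
The posterior is right-skewed, so the mean exceeds the mode.

MAP = 1.462, posterior mean = 3.337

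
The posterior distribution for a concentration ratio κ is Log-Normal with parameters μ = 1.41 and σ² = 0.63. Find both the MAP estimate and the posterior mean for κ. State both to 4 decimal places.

Mode = exp(μ − σ²) = exp(0.78) = 2.1815.
Mean = exp(μ + σ²/2) = exp(1.725) = 5.6125.
The mean is pulled above the mode by the posterior's right skew.

κ_MAP = 2.1815, E[κ|data] = 5.6125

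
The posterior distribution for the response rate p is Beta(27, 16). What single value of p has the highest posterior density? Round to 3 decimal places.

Mode = (27−1)/(27+16−2) = 26/41 = 0.634.
Mean = 27/(27+16) = 27/43 = 0.628.
This is the posterior mode — the MAP estimate.

0.634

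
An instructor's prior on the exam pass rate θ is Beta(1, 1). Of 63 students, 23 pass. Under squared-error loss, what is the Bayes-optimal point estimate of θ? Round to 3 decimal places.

Posterior: Beta(1+23, 1+40) = Beta(24, 41).
Mode = (24−1)/(24+41−2) = 23/63 = 0.365.
With a flat prior the MAP equals the MLE, 23/63.
Mean = 24/(24+41) = 24/65 = 0.369.
Squared-error loss ⇒ the optimal estimator is the posterior mean.

0.369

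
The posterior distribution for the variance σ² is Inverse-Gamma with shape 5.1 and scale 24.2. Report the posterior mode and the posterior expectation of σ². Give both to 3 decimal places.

Mode = β/(α+1) = 24.2/6.1 = 3.967.
Mean = β/(α−1) = 24.2/4.1 = 5.902.

σ²_MAP = 3.967, E[σ²|data] = 5.902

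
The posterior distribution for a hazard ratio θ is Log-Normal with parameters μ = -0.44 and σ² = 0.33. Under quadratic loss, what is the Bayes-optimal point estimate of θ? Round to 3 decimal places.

Mode = exp(μ − σ²) = exp(-0.77) = 0.463.
Mean = exp(μ + σ²/2) = exp(-0.275) = 0.760.
Quadratic loss ⇒ the optimal estimator is the posterior mean.

0.760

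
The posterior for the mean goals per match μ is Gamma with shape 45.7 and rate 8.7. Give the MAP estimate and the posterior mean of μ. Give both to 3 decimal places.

MAP = 5.138; posterior mean = 5.253

Mode = (α−1)/β = 44.7/8.7 = 5.138.
Mean = α/β = 45.7/8.7 = 5.253.
The posterior is right-skewed, so the mean exceeds the mode.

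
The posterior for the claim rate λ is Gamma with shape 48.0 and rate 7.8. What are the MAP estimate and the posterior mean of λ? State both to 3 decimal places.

MAP = 6.026, posterior mean = 6.154

Mode = (α−1)/β = 47.0/7.8 = 6.026.
Mean = α/β = 48.0/7.8 = 6.154.
The mean is pulled above the mode by the posterior's right skew.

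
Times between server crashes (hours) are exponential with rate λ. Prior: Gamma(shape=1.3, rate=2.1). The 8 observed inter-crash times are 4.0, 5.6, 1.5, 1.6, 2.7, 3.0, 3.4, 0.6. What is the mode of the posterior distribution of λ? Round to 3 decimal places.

Σ times = 22.4. Posterior: Gamma(shape = 1.3+8 = 9.3, rate = 2.1+22.4 = 24.5).
Mode = (α−1)/β = 8.3/24.5 = 0.339.
Mean = α/β = 9.3/24.5 = 0.380.
This is the posterior mode — the MAP estimate.

0.339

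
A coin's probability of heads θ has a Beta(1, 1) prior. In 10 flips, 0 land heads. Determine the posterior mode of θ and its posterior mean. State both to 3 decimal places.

MAP = 0.000, posterior mean = 0.083

Posterior: Beta(1+0, 1+10) = Beta(1, 11).
Since α = 1 ≤ 1 and β > 1, the Beta density is monotone decreasing on [0,1]; the mode is at 0.
Mean = 1/(1+11) = 0.083.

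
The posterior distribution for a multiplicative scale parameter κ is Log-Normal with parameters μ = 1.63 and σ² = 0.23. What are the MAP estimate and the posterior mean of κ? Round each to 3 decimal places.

MAP = 4.055, posterior mean = 5.726

Mode = exp(μ − σ²) = exp(1.40) = 4.055.
Mean = exp(μ + σ²/2) = exp(1.745) = 5.726.
Right-skewed posterior ⇒ mode < mean.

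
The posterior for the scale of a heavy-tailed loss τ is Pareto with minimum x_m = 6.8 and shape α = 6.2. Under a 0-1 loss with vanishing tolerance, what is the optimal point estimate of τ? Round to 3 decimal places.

The Pareto density is strictly decreasing on [x_m, ∞), so the mode is x_m = 6.800.
Mean = α·x_m/(α−1) = 6.2·6.8/5.2 = 8.108.
This is the posterior mode — the MAP estimate.

6.800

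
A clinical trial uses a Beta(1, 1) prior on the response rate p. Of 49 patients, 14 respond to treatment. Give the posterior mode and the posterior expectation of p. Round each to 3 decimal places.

Posterior: Beta(1+14, 1+35) = Beta(15, 36).
Mode = (15−1)/(15+36−2) = 14/49 = 0.286.
With a flat prior the MAP equals the MLE, 14/49.
Mean = 15/(15+36) = 15/51 = 0.294.

posterior mode = 0.286, posterior expectation = 0.294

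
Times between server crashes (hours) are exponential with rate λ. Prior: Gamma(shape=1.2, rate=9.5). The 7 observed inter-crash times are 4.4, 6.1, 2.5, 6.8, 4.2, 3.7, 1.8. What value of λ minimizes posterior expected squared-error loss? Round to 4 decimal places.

0.2103

Σ times = 29.5. Posterior: Gamma(shape = 1.2+7 = 8.2, rate = 9.5+29.5 = 39.0).
Mode = (α−1)/β = 7.2/39.0 = 0.1846.
Mean = α/β = 8.2/39.0 = 0.2103.
Squared-error loss ⇒ the optimal estimator is the posterior mean.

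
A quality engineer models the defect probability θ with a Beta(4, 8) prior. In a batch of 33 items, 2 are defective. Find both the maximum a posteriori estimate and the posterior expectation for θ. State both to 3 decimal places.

θ_MAP = 0.116, E[θ|data] = 0.133

Posterior: Beta(4+2, 8+31) = Beta(6, 39).
Mode = (6−1)/(6+39−2) = 5/43 = 0.116.
Mean = 6/(6+39) = 6/45 = 0.133.
Mean > mode: the posterior has a right tail.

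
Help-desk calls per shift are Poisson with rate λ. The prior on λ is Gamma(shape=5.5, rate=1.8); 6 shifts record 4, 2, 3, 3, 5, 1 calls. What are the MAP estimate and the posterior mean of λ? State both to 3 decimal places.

Σ counts = 18. Posterior: Gamma(shape = 5.5+18 = 23.5, rate = 1.8+6 = 7.8).
Mode = (α−1)/β = 22.5/7.8 = 2.885.
Mean = α/β = 23.5/7.8 = 3.013.

MAP: 2.885. Posterior mean: 3.013.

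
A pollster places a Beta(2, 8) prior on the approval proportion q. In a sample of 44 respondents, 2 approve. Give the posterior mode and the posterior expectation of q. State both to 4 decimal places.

q_MAP = 0.0577, E[q|data] = 0.0741

Posterior: Beta(2+2, 8+42) = Beta(4, 50).
Mode = (4−1)/(4+50−2) = 3/52 = 0.0577.
Mean = 4/(4+50) = 4/54 = 0.0741.
Right-skewed posterior ⇒ mode < mean.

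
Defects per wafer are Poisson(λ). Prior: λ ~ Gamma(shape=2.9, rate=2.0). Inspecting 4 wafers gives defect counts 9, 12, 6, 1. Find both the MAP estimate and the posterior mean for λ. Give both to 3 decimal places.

MAP: 4.983. Posterior mean: 5.150.

Σ counts = 28. Posterior: Gamma(shape = 2.9+28 = 30.9, rate = 2.0+4 = 6.0).
Mode = (α−1)/β = 29.9/6.0 = 4.983.
Mean = α/β = 30.9/6.0 = 5.150.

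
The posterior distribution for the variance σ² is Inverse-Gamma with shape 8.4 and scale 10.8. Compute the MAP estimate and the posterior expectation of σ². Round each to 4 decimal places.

Mode = β/(α+1) = 10.8/9.4 = 1.1489.
Mean = β/(α−1) = 10.8/7.4 = 1.4595.

σ²_MAP = 1.1489, E[σ²|data] = 1.4595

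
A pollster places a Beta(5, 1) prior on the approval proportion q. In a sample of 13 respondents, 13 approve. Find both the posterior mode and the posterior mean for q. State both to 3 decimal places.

Posterior: Beta(5+13, 1+0) = Beta(18, 1).
Since β = 1 ≤ 1 and α > 1, the Beta density is monotone increasing on [0,1]; the mode is at 1.
Mean = 18/(18+1) = 0.947.
The posterior is left-skewed, so the mode exceeds the mean.

MAP = 1.000; posterior mean = 0.947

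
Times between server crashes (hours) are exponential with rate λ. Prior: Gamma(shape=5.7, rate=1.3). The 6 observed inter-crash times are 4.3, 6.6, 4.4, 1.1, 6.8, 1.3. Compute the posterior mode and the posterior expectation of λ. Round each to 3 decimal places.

Σ times = 24.5. Posterior: Gamma(shape = 5.7+6 = 11.7, rate = 1.3+24.5 = 25.8).
Mode = (α−1)/β = 10.7/25.8 = 0.415.
Mean = α/β = 11.7/25.8 = 0.453.

posterior mode = 0.415, posterior expectation = 0.453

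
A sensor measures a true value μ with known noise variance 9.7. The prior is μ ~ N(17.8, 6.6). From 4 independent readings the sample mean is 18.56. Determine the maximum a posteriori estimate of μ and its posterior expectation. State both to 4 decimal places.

Posterior for μ is Normal. Precision-weighted mean: (1/6.6·17.8 + 4/9.7·18.56) / (1/6.6 + 4/9.7) = 18.3558.
A Normal posterior is symmetric, so mode = mean.

MAP: 18.3558. Posterior mean: 18.3558.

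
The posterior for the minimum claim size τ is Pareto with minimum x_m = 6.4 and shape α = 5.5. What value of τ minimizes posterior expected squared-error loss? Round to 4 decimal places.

The Pareto density is strictly decreasing on [x_m, ∞), so the mode is x_m = 6.4000.
Mean = α·x_m/(α−1) = 5.5·6.4/4.5 = 7.8222.
Squared-error loss ⇒ the optimal estimator is the posterior mean.

7.8222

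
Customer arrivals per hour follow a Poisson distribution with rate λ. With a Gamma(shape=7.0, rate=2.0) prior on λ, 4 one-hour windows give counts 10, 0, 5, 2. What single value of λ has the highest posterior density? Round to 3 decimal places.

3.833

Σ counts = 17. Posterior: Gamma(shape = 7.0+17 = 24.0, rate = 2.0+4 = 6.0).
Mode = (α−1)/β = 23.0/6.0 = 3.833.
Mean = α/β = 24.0/6.0 = 4.000.
This is the posterior mode — the MAP estimate.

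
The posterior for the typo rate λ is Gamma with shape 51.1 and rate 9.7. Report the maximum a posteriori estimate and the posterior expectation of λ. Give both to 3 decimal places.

MAP = 5.165, posterior mean = 5.268

Mode = (α−1)/β = 50.1/9.7 = 5.165.
Mean = α/β = 51.1/9.7 = 5.268.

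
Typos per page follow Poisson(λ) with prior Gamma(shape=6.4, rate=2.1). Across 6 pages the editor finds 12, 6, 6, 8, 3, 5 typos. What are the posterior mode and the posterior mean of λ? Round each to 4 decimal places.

Σ counts = 40. Posterior: Gamma(shape = 6.4+40 = 46.4, rate = 2.1+6 = 8.1).
Mode = (α−1)/β = 45.4/8.1 = 5.6049.
Mean = α/β = 46.4/8.1 = 5.7284.

posterior mode = 5.6049, posterior mean = 5.7284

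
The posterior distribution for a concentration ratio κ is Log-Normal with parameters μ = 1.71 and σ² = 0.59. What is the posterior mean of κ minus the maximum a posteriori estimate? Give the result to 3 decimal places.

4.361

Mode = exp(μ − σ²) = exp(1.12) = 3.065.
Mean = exp(μ + σ²/2) = exp(2.005) = 7.426.
Difference = 7.426 − 3.065 = 4.361.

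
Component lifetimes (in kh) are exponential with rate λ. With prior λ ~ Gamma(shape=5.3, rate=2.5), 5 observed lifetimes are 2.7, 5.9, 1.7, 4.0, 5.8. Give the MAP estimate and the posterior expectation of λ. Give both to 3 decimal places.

Σ times = 20.1. Posterior: Gamma(shape = 5.3+5 = 10.3, rate = 2.5+20.1 = 22.6).
Mode = (α−1)/β = 9.3/22.6 = 0.412.
Mean = α/β = 10.3/22.6 = 0.456.

MAP = 0.412; posterior mean = 0.456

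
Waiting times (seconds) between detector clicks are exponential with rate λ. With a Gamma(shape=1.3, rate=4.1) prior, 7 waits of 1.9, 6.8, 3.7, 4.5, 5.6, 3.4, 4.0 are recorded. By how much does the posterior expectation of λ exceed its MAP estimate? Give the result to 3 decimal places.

Σ times = 29.9. Posterior: Gamma(shape = 1.3+7 = 8.3, rate = 4.1+29.9 = 34.0).
Mode = (α−1)/β = 7.3/34.0 = 0.215.
Mean = α/β = 8.3/34.0 = 0.244.
Difference = 0.244 − 0.215 = 0.029.

0.029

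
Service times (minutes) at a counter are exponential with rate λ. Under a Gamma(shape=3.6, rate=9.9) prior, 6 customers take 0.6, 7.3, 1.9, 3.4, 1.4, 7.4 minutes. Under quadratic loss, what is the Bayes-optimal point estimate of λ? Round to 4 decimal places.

Σ times = 22.0. Posterior: Gamma(shape = 3.6+6 = 9.6, rate = 9.9+22.0 = 31.9).
Mode = (α−1)/β = 8.6/31.9 = 0.2696.
Mean = α/β = 9.6/31.9 = 0.3009.
Quadratic loss ⇒ the optimal estimator is the posterior mean.

0.3009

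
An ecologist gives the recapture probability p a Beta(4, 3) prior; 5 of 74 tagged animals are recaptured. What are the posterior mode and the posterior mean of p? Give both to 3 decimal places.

MAP: 0.101. Posterior mean: 0.111.

Posterior: Beta(4+5, 3+69) = Beta(9, 72).
Mode = (9−1)/(9+72−2) = 8/79 = 0.101.
Mean = 9/(9+72) = 9/81 = 0.111.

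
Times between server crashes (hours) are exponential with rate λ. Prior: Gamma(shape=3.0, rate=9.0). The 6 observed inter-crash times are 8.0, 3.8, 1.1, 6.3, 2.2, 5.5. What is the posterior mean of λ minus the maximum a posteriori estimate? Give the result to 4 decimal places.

0.0279

Σ times = 26.9. Posterior: Gamma(shape = 3.0+6 = 9.0, rate = 9.0+26.9 = 35.9).
Mode = (α−1)/β = 8.0/35.9 = 0.2228.
Mean = α/β = 9.0/35.9 = 0.2507.
Difference = 0.2507 − 0.2228 = 0.0279.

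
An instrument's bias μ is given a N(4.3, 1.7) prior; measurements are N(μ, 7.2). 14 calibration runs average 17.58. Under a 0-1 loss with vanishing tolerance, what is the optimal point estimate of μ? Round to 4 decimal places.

14.4956

Posterior for μ is Normal. Precision-weighted mean: (1/1.7·4.3 + 14/7.2·17.58) / (1/1.7 + 14/7.2) = 14.4956.
A Normal posterior is symmetric, so mode = mean.
This is the posterior mode — the MAP estimate.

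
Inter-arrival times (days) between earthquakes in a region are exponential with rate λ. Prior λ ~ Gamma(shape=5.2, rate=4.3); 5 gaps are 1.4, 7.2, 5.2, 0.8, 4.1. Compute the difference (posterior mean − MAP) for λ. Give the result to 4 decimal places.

0.0435

Σ times = 18.7. Posterior: Gamma(shape = 5.2+5 = 10.2, rate = 4.3+18.7 = 23.0).
Mode = (α−1)/β = 9.2/23.0 = 0.4000.
Mean = α/β = 10.2/23.0 = 0.4435.
Difference = 0.4435 − 0.4000 = 0.0435.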